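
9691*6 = 58146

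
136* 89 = 12104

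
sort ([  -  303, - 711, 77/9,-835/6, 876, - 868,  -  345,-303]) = [ - 868, - 711, - 345, - 303, - 303, - 835/6,77/9, 876 ]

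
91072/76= 22768/19= 1198.32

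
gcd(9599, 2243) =1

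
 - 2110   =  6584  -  8694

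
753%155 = 133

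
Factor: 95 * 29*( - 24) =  - 66120 = - 2^3 *3^1*  5^1 * 19^1*29^1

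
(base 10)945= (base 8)1661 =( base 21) 230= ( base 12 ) 669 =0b1110110001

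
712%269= 174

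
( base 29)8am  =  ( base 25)B6F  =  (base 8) 15600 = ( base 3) 100122202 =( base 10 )7040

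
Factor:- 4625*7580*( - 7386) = 258934695000 = 2^3*3^1 * 5^4*37^1*379^1*1231^1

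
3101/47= 3101/47=65.98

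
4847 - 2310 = 2537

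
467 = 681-214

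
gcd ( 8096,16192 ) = 8096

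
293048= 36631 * 8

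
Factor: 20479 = 20479^1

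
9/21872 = 9/21872 = 0.00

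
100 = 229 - 129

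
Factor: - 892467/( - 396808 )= 2^(-3 ) * 3^2*53^1*193^( - 1 )*257^ ( - 1 ) * 1871^1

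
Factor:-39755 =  -5^1* 7951^1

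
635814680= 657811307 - 21996627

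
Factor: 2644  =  2^2*661^1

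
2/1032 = 1/516 = 0.00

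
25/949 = 25/949  =  0.03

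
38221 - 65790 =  -27569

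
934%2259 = 934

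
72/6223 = 72/6223 = 0.01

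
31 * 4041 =125271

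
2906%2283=623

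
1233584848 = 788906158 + 444678690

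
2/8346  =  1/4173 = 0.00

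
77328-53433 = 23895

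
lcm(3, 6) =6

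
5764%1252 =756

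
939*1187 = 1114593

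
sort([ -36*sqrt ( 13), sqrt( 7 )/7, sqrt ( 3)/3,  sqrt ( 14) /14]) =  [ - 36*sqrt( 13), sqrt( 14)/14,sqrt ( 7)/7, sqrt( 3)/3 ] 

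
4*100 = 400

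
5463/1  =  5463 = 5463.00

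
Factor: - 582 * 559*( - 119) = 38715222 = 2^1*3^1*7^1*13^1*17^1*43^1*97^1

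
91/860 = 91/860 = 0.11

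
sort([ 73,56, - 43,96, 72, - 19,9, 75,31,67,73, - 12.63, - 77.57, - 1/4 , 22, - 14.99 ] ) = [-77.57 ,-43, - 19,- 14.99, - 12.63 ,  -  1/4,9,22,31,56,67,72,73,73,75, 96 ]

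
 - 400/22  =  -200/11=- 18.18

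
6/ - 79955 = - 6/79955 = -0.00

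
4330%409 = 240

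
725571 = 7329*99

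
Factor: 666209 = 41^1*16249^1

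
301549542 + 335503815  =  637053357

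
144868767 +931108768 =1075977535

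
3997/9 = 3997/9 = 444.11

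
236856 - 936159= - 699303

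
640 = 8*80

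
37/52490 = 37/52490 = 0.00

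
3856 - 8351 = -4495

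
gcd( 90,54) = 18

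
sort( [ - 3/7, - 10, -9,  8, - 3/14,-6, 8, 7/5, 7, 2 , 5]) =[-10, - 9,-6, - 3/7 , - 3/14, 7/5, 2, 5, 7,8, 8]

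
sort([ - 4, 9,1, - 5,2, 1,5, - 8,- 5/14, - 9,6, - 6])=[ - 9, - 8, - 6, - 5, - 4,  -  5/14, 1,1,2, 5,6,9] 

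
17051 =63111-46060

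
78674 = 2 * 39337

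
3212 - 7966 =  - 4754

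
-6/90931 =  - 6/90931  =  - 0.00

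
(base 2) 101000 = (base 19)22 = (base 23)1H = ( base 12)34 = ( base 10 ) 40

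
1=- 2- - 3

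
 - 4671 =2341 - 7012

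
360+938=1298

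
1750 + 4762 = 6512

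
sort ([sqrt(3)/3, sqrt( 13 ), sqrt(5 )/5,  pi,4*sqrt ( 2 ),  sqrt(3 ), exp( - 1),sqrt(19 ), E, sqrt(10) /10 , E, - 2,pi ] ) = [ - 2,sqrt(10)/10,exp( - 1),sqrt(5)/5, sqrt(3)/3,sqrt(3), E , E, pi, pi,sqrt ( 13 ), sqrt( 19) , 4*sqrt(2)] 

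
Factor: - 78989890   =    -  2^1*5^1 * 7^1*1128427^1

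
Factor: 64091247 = 3^1 * 11^1*29^1*193^1*347^1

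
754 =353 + 401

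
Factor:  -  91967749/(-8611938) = 2^(-1)*3^( - 2) * 478441^(- 1)* 91967749^1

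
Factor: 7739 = 71^1*109^1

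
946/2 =473 = 473.00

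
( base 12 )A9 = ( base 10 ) 129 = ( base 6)333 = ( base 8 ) 201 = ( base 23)5E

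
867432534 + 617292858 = 1484725392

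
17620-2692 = 14928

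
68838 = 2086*33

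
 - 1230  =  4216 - 5446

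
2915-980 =1935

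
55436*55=3048980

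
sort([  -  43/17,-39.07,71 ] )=[- 39.07,  -  43/17,  71 ]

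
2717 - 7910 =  - 5193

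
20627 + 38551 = 59178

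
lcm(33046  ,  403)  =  33046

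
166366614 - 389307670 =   -  222941056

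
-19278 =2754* ( - 7)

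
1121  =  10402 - 9281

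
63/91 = 9/13 = 0.69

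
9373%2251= 369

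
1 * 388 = 388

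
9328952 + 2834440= 12163392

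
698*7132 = 4978136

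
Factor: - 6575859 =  - 3^2*257^1*2843^1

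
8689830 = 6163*1410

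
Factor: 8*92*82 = 60352 = 2^6*23^1  *41^1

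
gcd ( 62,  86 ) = 2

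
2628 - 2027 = 601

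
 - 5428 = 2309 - 7737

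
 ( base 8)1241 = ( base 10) 673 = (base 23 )166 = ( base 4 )22201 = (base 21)1b1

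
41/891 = 41/891= 0.05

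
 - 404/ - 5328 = 101/1332=0.08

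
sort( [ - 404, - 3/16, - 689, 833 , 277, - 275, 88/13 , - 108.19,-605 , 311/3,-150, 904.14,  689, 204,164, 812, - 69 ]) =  [  -  689, - 605, - 404, - 275,-150, - 108.19  , - 69,  -  3/16, 88/13, 311/3, 164,204,  277, 689,812, 833,904.14 ] 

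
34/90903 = 34/90903  =  0.00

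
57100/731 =57100/731 = 78.11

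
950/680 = 1+ 27/68=1.40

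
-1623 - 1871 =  - 3494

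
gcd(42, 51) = 3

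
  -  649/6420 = - 649/6420 =- 0.10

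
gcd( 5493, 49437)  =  5493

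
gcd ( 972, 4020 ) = 12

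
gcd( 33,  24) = 3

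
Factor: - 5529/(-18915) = 5^(-1 )*13^( -1)*19^1 = 19/65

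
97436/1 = 97436 = 97436.00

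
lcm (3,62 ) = 186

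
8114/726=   4057/363=   11.18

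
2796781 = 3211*871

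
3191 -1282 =1909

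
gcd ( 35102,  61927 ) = 1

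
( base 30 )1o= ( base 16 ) 36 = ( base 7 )105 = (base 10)54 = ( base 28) 1Q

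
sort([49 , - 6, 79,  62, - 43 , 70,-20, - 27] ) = [ - 43, - 27, - 20, - 6,  49, 62, 70,79]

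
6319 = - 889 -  - 7208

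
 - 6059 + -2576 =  - 8635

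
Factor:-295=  - 5^1* 59^1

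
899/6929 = 899/6929 = 0.13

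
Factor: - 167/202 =  -  2^ (- 1)*101^ ( - 1 )*167^1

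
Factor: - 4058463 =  - 3^1*29^1*46649^1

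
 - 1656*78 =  - 129168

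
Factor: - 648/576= -2^( - 3)*3^2= - 9/8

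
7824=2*3912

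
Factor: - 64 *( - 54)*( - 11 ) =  - 38016 = - 2^7*3^3  *  11^1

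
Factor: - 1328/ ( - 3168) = 2^( - 1) * 3^(-2 )*11^( - 1)*83^1 = 83/198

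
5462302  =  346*15787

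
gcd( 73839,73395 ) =3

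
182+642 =824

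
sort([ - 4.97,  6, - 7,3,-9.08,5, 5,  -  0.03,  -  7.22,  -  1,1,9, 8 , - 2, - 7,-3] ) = [ - 9.08,-7.22, - 7, - 7, -4.97, - 3,- 2,-1,-0.03, 1,3,5,5,6, 8,9] 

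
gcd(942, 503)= 1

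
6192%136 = 72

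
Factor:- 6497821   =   - 11^2*83^1*647^1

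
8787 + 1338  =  10125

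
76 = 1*76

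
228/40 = 57/10= 5.70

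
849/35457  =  283/11819 =0.02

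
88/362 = 44/181 = 0.24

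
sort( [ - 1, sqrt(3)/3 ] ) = [-1, sqrt( 3 )/3 ] 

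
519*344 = 178536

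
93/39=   2 + 5/13 =2.38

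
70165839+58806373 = 128972212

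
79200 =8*9900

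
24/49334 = 12/24667 =0.00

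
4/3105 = 4/3105 = 0.00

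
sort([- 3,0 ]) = [  -  3,0]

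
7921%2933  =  2055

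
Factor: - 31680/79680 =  - 3^1*11^1 * 83^( - 1)=   - 33/83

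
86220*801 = 69062220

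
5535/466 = 5535/466 = 11.88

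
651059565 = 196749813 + 454309752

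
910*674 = 613340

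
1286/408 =643/204 = 3.15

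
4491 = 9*499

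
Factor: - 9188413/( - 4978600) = 2^( - 3 )*5^( - 2 )*11^( - 1)*13^1 *31^ ( - 1 ) * 73^( - 1 )*706801^1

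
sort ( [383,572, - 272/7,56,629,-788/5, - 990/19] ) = [- 788/5, - 990/19, - 272/7,  56,383,572, 629] 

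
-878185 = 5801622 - 6679807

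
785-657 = 128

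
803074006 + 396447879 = 1199521885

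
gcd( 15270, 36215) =5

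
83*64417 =5346611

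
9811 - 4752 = 5059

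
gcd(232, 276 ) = 4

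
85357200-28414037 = 56943163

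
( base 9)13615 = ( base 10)9248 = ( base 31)9JA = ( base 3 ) 110200112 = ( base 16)2420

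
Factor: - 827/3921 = - 3^( - 1)*827^1*1307^( - 1 ) 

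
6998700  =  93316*75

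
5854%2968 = 2886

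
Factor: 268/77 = 2^2*7^(-1 )*11^(-1)*67^1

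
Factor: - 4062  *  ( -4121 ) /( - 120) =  - 2^(-2 )*5^(  -  1) * 13^1 *317^1 * 677^1 = -2789917/20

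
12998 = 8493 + 4505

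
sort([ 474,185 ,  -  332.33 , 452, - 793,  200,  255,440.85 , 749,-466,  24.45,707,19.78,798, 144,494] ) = [ - 793, -466, - 332.33 , 19.78,  24.45,144, 185,200,255, 440.85, 452, 474, 494, 707 , 749,  798]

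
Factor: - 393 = - 3^1*131^1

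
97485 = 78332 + 19153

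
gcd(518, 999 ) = 37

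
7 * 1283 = 8981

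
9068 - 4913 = 4155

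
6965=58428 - 51463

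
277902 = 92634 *3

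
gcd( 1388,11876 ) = 4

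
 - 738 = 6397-7135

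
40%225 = 40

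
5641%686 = 153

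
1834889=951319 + 883570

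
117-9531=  - 9414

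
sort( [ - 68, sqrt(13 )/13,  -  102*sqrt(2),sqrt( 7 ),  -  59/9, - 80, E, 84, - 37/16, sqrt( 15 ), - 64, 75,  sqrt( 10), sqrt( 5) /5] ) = [ - 102 * sqrt( 2 ),-80,-68,-64,  -  59/9,-37/16, sqrt( 13) /13,  sqrt(5 ) /5, sqrt(7 ),E, sqrt( 10), sqrt(15) , 75, 84]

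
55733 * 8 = 445864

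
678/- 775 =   -  1 + 97/775 =-0.87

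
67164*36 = 2417904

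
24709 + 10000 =34709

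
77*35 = 2695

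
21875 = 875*25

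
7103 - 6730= 373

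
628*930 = 584040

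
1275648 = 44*28992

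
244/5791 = 244/5791= 0.04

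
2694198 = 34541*78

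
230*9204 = 2116920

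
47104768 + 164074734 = 211179502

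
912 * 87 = 79344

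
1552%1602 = 1552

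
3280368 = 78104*42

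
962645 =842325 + 120320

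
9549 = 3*3183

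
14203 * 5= 71015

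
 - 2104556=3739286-5843842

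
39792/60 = 663 + 1/5 = 663.20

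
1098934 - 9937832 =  - 8838898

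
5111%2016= 1079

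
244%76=16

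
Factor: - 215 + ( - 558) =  - 773 = - 773^1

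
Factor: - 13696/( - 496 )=2^3*31^ ( - 1 )*107^1 = 856/31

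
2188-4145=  - 1957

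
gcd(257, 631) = 1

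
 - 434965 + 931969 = 497004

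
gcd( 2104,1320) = 8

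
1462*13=19006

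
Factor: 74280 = 2^3 * 3^1*5^1*619^1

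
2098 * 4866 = 10208868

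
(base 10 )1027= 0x403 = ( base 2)10000000011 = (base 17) 397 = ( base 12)717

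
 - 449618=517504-967122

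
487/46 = 487/46 = 10.59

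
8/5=8/5 = 1.60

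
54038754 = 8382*6447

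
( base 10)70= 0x46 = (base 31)28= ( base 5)240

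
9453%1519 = 339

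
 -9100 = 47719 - 56819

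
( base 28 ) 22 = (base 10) 58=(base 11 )53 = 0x3A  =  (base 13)46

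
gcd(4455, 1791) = 9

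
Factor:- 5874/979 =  - 6 = - 2^1*3^1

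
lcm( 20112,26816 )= 80448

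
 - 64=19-83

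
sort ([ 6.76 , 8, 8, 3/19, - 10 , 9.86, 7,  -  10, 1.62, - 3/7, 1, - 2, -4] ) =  [-10, - 10,  -  4, - 2, - 3/7, 3/19,  1, 1.62, 6.76,  7, 8, 8, 9.86]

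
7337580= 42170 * 174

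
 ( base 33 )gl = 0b1000100101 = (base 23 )10K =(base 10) 549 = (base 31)HM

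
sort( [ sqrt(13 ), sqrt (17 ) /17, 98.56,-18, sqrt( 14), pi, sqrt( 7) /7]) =[ - 18,sqrt( 17 )/17, sqrt(7 )/7, pi, sqrt( 13 ), sqrt( 14 ), 98.56]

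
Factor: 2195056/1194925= 2^4 * 5^( - 2)*47797^( - 1) * 137191^1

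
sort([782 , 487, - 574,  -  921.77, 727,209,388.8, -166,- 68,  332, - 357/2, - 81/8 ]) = [ - 921.77,  -  574, - 357/2 ,-166, - 68,- 81/8,  209,  332,388.8, 487,727, 782]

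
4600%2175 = 250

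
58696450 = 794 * 73925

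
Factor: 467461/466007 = 643/641= 641^( - 1)*643^1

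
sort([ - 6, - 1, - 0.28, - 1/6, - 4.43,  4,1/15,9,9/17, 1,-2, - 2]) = [ - 6,-4.43,  -  2, - 2, - 1, - 0.28, - 1/6, 1/15,9/17, 1 , 4,9] 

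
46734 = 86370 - 39636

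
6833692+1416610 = 8250302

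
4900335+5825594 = 10725929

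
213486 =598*357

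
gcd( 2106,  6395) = 1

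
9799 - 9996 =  - 197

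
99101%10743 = 2414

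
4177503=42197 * 99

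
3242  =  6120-2878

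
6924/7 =989 + 1/7 = 989.14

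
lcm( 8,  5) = 40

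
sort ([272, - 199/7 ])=[ - 199/7,272]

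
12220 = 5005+7215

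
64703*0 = 0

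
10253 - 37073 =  - 26820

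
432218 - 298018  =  134200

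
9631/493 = 9631/493 = 19.54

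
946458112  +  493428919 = 1439887031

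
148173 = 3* 49391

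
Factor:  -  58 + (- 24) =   -  2^1*41^1 = -82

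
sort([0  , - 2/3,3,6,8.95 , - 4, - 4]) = [ - 4 , - 4, - 2/3, 0 , 3,6,8.95 ] 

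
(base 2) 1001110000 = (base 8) 1160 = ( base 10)624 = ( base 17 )22C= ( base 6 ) 2520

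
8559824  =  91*94064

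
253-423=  - 170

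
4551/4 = 4551/4 = 1137.75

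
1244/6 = 207 + 1/3= 207.33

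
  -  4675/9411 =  -4675/9411 = - 0.50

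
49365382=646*76417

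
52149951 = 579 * 90069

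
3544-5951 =-2407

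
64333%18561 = 8650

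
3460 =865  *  4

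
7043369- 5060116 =1983253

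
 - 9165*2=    - 18330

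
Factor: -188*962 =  - 180856 = -2^3*13^1*37^1 * 47^1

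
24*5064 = 121536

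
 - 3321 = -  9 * 369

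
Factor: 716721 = 3^1* 41^1*5827^1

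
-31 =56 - 87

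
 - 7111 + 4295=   -2816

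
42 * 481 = 20202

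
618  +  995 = 1613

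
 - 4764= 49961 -54725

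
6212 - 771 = 5441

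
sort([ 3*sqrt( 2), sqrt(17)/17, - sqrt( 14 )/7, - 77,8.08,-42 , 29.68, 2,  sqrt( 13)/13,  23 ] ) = [ - 77, -42, - sqrt( 14) /7,  sqrt(17 )/17, sqrt( 13) /13,2, 3*sqrt( 2 ) , 8.08,23,29.68]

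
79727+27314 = 107041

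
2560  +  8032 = 10592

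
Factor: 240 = 2^4*3^1*5^1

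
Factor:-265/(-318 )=5/6= 2^( - 1)*3^( - 1 )  *  5^1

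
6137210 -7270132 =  - 1132922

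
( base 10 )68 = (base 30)28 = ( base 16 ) 44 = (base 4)1010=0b1000100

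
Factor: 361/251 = 19^2*251^( - 1)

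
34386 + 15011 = 49397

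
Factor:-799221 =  - 3^1 * 17^1*15671^1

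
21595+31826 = 53421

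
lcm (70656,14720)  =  353280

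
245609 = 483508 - 237899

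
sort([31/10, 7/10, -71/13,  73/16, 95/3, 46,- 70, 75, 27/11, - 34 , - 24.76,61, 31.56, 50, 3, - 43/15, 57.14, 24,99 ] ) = [- 70, - 34,-24.76,  -  71/13, - 43/15,7/10,27/11, 3, 31/10, 73/16, 24,31.56, 95/3 , 46,50,57.14,61 , 75, 99 ]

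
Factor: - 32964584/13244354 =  - 2^2*4120573^1 * 6622177^( - 1 )=- 16482292/6622177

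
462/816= 77/136 = 0.57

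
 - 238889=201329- 440218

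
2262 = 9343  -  7081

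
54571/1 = 54571 = 54571.00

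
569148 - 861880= - 292732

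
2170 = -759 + 2929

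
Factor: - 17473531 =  - 17473531^1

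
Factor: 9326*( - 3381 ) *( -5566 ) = 2^2*3^1*7^2 * 11^2*23^2*4663^1 =175502692596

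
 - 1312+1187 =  - 125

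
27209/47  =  27209/47 = 578.91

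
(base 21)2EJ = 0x4AB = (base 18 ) 3c7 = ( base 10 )1195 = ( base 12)837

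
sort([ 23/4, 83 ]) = [23/4,  83]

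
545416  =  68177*8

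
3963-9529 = -5566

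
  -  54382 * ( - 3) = 163146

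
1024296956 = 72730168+951566788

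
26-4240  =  -4214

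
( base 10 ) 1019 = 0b1111111011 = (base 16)3fb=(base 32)VR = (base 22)227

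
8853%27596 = 8853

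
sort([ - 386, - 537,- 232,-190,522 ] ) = [ - 537,- 386 , - 232,- 190, 522]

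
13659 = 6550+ 7109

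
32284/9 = 32284/9 = 3587.11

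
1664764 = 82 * 20302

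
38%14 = 10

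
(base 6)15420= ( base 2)100111100100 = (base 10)2532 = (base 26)3ja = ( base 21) 5fc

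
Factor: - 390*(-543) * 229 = 2^1 * 3^2 * 5^1*13^1*181^1*229^1 = 48495330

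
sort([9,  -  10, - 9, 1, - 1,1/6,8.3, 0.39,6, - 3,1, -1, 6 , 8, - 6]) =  [ - 10, - 9,  -  6, - 3, -1, - 1, 1/6,  0.39, 1 , 1 , 6, 6,8 , 8.3, 9 ] 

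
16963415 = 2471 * 6865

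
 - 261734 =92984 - 354718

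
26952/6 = 4492  =  4492.00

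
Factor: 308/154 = 2^1=2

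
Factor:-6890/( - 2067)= 10/3= 2^1 * 3^( - 1)*  5^1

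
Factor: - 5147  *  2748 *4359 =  - 61653504204 = - 2^2 * 3^2*229^1*1453^1*5147^1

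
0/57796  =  0= 0.00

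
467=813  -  346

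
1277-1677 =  - 400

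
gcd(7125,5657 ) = 1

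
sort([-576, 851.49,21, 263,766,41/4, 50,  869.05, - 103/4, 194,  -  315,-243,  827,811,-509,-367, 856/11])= [ - 576 , - 509, - 367,-315,-243 ,  -  103/4, 41/4,  21,  50, 856/11,194,263,  766,811,827,851.49, 869.05] 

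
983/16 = 61+7/16= 61.44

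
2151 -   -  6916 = 9067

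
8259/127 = 8259/127 = 65.03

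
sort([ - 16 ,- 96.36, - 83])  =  [ - 96.36,-83, - 16]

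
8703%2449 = 1356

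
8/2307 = 8/2307 = 0.00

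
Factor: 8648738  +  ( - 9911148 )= - 1262410 = -2^1*5^1 *126241^1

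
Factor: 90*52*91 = 2^3 * 3^2*5^1*7^1*13^2 = 425880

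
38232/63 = 606+6/7 = 606.86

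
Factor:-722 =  -2^1*19^2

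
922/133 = 922/133 = 6.93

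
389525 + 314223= 703748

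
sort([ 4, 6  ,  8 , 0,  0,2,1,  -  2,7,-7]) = [ - 7, - 2 , 0,0,1, 2,4,6,7,8]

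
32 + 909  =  941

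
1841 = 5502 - 3661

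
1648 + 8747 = 10395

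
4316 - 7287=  - 2971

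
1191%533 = 125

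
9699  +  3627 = 13326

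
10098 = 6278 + 3820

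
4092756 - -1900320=5993076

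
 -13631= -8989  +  -4642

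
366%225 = 141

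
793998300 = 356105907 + 437892393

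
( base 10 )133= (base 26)53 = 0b10000101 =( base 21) 67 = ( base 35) 3S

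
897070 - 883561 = 13509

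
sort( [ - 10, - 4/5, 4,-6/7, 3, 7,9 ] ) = [-10 , - 6/7, - 4/5, 3, 4, 7,9 ] 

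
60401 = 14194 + 46207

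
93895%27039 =12778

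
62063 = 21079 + 40984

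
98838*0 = 0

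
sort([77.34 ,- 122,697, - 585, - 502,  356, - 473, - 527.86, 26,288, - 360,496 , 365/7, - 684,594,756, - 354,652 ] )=[ - 684, - 585, - 527.86, - 502, - 473, - 360, - 354, - 122,26,365/7,77.34,288,356, 496,594,652, 697 , 756] 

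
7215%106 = 7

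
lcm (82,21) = 1722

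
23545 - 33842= - 10297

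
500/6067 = 500/6067 = 0.08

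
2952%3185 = 2952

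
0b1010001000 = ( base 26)OO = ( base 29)ma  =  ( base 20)1c8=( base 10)648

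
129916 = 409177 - 279261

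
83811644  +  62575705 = 146387349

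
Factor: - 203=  - 7^1 * 29^1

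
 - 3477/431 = -3477/431 = - 8.07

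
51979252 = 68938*754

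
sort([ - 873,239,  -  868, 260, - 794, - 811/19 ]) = [-873, - 868, - 794,-811/19, 239, 260 ]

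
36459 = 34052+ 2407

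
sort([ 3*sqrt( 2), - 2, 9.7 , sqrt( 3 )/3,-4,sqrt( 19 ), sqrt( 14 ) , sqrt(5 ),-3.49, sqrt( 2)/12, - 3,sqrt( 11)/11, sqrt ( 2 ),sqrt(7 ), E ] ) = [ - 4, - 3.49,-3, - 2,sqrt(2 ) /12,sqrt(11)/11,sqrt(3 )/3 , sqrt( 2), sqrt( 5 ),sqrt (7),E,sqrt(14 ),3*sqrt(2), sqrt( 19 ), 9.7] 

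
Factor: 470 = 2^1*5^1*47^1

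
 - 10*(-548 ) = 5480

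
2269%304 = 141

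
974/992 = 487/496 = 0.98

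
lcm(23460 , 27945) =1900260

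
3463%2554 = 909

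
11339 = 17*667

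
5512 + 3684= 9196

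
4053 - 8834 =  - 4781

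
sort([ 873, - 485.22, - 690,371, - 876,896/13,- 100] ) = [ - 876, - 690,-485.22, - 100,896/13,371, 873] 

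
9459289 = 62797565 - 53338276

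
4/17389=4/17389=0.00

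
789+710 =1499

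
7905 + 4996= 12901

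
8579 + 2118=10697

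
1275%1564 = 1275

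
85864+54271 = 140135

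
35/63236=35/63236=0.00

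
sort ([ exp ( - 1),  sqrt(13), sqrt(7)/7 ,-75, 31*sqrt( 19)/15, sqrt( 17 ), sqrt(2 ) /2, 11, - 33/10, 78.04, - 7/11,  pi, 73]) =[ - 75, - 33/10, - 7/11, exp ( - 1), sqrt(7 ) /7, sqrt(2 )/2, pi,sqrt(13 ),sqrt ( 17) , 31*sqrt( 19 ) /15, 11,73, 78.04 ]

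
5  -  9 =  - 4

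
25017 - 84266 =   -  59249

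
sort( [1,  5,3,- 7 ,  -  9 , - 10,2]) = [ - 10, - 9, -7,  1, 2 , 3,  5]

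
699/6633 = 233/2211 = 0.11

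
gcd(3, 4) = 1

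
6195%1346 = 811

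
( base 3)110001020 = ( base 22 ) i33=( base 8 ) 21115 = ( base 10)8781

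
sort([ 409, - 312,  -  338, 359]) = [ - 338, - 312, 359,409 ]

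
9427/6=1571 + 1/6=1571.17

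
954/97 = 9  +  81/97 = 9.84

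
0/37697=0 = 0.00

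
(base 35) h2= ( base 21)179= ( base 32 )IL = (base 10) 597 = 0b1001010101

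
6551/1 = 6551 = 6551.00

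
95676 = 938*102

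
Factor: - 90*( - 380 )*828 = 2^5 * 3^4*5^2*19^1 * 23^1 = 28317600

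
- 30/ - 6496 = 15/3248 = 0.00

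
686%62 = 4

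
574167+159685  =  733852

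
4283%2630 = 1653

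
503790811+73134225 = 576925036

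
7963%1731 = 1039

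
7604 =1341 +6263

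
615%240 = 135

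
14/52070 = 7/26035 = 0.00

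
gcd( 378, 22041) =9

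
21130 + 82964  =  104094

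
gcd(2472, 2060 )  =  412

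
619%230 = 159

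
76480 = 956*80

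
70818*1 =70818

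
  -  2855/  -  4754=2855/4754 = 0.60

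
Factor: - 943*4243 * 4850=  - 2^1*5^2* 23^1*41^1*97^1*4243^1 = - 19405572650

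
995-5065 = -4070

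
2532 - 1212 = 1320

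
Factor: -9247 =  - 7^1*1321^1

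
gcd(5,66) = 1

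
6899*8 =55192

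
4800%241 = 221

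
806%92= 70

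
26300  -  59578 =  - 33278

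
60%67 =60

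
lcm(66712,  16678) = 66712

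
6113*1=6113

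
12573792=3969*3168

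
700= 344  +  356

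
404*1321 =533684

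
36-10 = 26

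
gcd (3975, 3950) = 25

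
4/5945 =4/5945 = 0.00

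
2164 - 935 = 1229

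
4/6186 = 2/3093 = 0.00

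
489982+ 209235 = 699217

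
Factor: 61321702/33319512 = 30660851/16659756 = 2^( - 2 )*3^( - 4)*13^1* 19^1*51419^( - 1 )*124133^1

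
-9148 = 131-9279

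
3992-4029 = -37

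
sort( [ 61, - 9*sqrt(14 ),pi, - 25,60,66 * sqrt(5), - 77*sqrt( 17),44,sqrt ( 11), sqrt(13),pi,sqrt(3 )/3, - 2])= [ - 77 * sqrt( 17 ), - 9* sqrt (14), - 25, - 2,sqrt ( 3)/3,pi,  pi, sqrt( 11),sqrt( 13 ),44 , 60,61,66*sqrt (5 ) ] 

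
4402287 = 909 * 4843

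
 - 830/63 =  -  830/63= - 13.17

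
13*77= 1001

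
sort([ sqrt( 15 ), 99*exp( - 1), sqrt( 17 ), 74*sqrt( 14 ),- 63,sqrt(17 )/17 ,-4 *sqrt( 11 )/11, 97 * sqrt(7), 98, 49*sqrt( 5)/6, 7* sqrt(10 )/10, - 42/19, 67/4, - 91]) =[-91, - 63, - 42/19, - 4*sqrt( 11)/11, sqrt( 17) /17, 7*sqrt( 10)/10,  sqrt( 15), sqrt( 17 ),  67/4, 49*sqrt( 5 )/6,99*exp( - 1 ), 98,97*sqrt ( 7 ), 74*sqrt(14 )] 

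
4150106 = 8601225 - 4451119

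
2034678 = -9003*( - 226) 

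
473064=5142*92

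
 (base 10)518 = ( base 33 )fn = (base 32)g6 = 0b1000000110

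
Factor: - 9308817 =-3^3*7^1*49253^1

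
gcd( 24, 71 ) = 1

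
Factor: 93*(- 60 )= -5580 = - 2^2 * 3^2*5^1*31^1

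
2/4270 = 1/2135 = 0.00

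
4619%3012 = 1607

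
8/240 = 1/30 = 0.03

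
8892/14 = 4446/7 = 635.14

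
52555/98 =536 + 27/98 = 536.28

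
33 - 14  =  19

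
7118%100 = 18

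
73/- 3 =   -  73/3 = - 24.33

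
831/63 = 277/21 = 13.19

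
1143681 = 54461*21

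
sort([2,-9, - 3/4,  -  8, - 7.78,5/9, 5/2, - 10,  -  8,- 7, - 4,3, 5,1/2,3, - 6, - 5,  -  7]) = [  -  10,-9, - 8,-8,-7.78, - 7, - 7, - 6, - 5, -4,-3/4,1/2,  5/9, 2,5/2, 3, 3, 5]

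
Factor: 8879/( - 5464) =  - 2^(-3 )*13^1 = - 13/8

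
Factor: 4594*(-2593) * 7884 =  - 2^3 * 3^3*73^1 * 2297^1*  2593^1 = - 93916115928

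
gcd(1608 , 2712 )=24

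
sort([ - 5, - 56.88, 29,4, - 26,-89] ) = [ - 89, - 56.88,-26, -5,4 , 29] 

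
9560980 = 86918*110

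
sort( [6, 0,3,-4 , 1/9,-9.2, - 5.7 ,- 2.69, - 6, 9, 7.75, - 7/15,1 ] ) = [ - 9.2,-6, - 5.7, - 4, - 2.69  , - 7/15, 0,1/9, 1, 3, 6, 7.75,9] 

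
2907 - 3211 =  - 304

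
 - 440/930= - 44/93=- 0.47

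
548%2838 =548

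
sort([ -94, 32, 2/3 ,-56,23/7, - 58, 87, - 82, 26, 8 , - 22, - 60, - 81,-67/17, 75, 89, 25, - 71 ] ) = [ -94 , - 82, - 81, - 71, - 60,  -  58, - 56,- 22,  -  67/17,2/3 , 23/7, 8,25,26, 32, 75, 87,89]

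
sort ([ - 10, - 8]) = [  -  10,-8] 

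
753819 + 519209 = 1273028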